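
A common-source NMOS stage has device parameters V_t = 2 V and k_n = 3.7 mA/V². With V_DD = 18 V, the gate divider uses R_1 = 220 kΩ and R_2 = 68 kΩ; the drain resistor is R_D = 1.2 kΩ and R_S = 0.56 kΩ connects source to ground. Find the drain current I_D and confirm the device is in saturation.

I_D ≈ 2.1 mA

V_G = V_DD·R_2/(R_1+R_2) = 18×68/288 = 4.25 V.
Assume saturation: I_D = (k_n/2)(V_GS − V_t)² with V_GS = V_G − I_D·R_S = 4.25 − 0.56·I_D.
Substituting gives 0.58·I_D² − 5.66·I_D + 9.37 = 0, with roots I_D = 2.11 or 7.65 mA.
The root I_D = 7.65 mA gives V_GS = -0.0333 V ≤ V_t, so take I_D = 2.11 mA.
Then V_GS = 3.07 V and V_DS = V_DD − I_D(R_D+R_S) = 18 − 2.11×1.76 = 14.3 V.
Saturation requires V_DS ≥ V_GS − V_t = 1.07 V; 14.3 ≥ 1.07 ✓.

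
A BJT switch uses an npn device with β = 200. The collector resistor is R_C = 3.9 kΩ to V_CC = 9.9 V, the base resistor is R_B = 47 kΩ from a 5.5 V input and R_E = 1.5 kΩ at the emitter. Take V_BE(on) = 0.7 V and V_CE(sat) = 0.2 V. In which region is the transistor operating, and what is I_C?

saturation; I_C ≈ 1.8 mA

Assume active: I_B = (5.5 − 0.7)/(47 + 201×1.5) = 0.0138 mA, I_C = β·I_B = 2.75 mA.
Then V_CE = 9.9 − 2.75×3.9 − 2.77×1.5 = -5 V < 0.2 V — the active assumption fails.
Re-solve with V_CE = 0.2 V. KCL at the emitter: V_E/R_E = (V_BB−0.7−V_E)/R_B + (V_CC−0.2−V_E)/R_C, giving V_E = 2.74 V.
I_C = (V_CC − 0.2 − V_E)/R_C = (9.7 − 2.74)/3.9 = 1.78 mA.
Check: I_B = (4.8 − 2.74)/47 = 0.0438 mA, and β·I_B = 8.76 mA > I_C, confirming saturation.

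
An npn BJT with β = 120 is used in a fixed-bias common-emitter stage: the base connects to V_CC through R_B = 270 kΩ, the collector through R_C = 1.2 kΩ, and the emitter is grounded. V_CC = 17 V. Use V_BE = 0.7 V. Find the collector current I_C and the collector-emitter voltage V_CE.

I_C ≈ 7.2 mA, V_CE ≈ 8.3 V

Base loop: V_CC = I_B·R_B + V_BE, so I_B = (17 − 0.7)/270 kΩ = 0.0604 mA.
In the active region I_C = β·I_B = 120 × 0.0604 = 7.24 mA.
Collector loop: V_CE = V_CC − I_C·R_C = 17 − 7.24×1.2 = 8.31 V.
Since V_CE = 8.31 V > V_CE(sat) ≈ 0.2 V, the transistor is in the active region as assumed.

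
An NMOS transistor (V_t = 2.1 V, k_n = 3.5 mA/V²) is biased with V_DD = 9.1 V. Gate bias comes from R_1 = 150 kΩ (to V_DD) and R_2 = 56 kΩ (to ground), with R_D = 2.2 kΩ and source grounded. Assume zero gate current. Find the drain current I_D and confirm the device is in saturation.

V_G = V_DD·R_2/(R_1+R_2) = 9.1×56/206 = 2.47 V. With the source grounded, V_GS = V_G = 2.47 V.
Assume saturation: I_D = (k_n/2)(V_GS − V_t)² = (3.5/2)×(2.47 − 2.1)² = 1.75×0.374² = 0.245 mA.
V_DS = V_DD − I_D·R_D = 9.1 − 0.245×2.2 = 8.56 V.
Saturation requires V_DS ≥ V_GS − V_t = 0.374 V; 8.56 ≥ 0.374 ✓.

I_D ≈ 0.24 mA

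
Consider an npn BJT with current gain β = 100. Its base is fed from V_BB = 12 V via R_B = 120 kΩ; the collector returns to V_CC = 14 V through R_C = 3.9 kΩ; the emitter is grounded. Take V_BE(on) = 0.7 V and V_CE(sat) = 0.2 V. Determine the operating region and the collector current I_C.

Assume active: I_B = (12 − 0.7)/120 = 0.0942 mA, giving I_C = β·I_B = 9.42 mA.
But then V_CE = 14 − 9.42×3.9 = -22.7 V < V_CE(sat) = 0.2 V — impossible in the active region.
So the transistor is saturated. With V_CE = 0.2 V, I_C = (V_CC − 0.2)/R_C = 13.8/3.9 = 3.54 mA.
Check: β·I_B = 9.42 mA > I_C = 3.54 mA, confirming saturation.

saturation; I_C ≈ 3.5 mA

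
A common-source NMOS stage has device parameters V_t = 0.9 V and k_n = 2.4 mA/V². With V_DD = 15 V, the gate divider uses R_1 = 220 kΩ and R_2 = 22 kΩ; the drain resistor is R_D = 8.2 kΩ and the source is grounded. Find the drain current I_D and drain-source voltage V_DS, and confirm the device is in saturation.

I_D ≈ 0.26 mA, V_DS ≈ 13 V

V_G = V_DD·R_2/(R_1+R_2) = 15×22/242 = 1.36 V. With the source grounded, V_GS = V_G = 1.36 V.
Assume saturation: I_D = (k_n/2)(V_GS − V_t)² = (2.4/2)×(1.36 − 0.9)² = 1.2×0.464² = 0.258 mA.
V_DS = V_DD − I_D·R_D = 15 − 0.258×8.2 = 12.9 V.
Saturation requires V_DS ≥ V_GS − V_t = 0.464 V; 12.9 ≥ 0.464 ✓.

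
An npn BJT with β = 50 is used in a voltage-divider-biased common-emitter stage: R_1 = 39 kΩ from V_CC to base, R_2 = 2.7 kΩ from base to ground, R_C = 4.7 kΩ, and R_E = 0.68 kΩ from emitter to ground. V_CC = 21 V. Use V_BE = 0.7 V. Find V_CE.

V_CE ≈ 16 V

Thevenize the base divider: V_Th = V_CC·R_2/(R_1+R_2) = 21×2.7/41.7 = 1.36 V, R_Th = R_1‖R_2 = 2.53 kΩ.
Base-emitter loop: V_Th = I_B·R_Th + V_BE + (β+1)I_B·R_E, so I_B = (1.36 − 0.7) / (2.53 + 51×0.68) = 0.0177 mA.
I_C = β·I_B = 50×0.0177 = 0.887 mA, and I_E = (β+1)I_B = 0.904 mA.
V_CE = V_CC − I_C·R_C − I_E·R_E = 21 − 0.887×4.7 − 0.904×0.68 = 16.2 V.
V_CE = 16.2 V > 0.2 V confirms active-region operation.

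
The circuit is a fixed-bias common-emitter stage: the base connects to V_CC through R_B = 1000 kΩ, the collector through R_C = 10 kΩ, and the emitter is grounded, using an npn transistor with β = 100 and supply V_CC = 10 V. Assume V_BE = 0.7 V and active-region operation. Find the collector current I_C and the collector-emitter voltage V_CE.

I_C ≈ 0.93 mA, V_CE ≈ 0.7 V

Base loop: V_CC = I_B·R_B + V_BE, so I_B = (10 − 0.7)/1000 kΩ = 0.0093 mA.
In the active region I_C = β·I_B = 100 × 0.0093 = 0.93 mA.
Collector loop: V_CE = V_CC − I_C·R_C = 10 − 0.93×10 = 0.7 V.
Since V_CE = 0.7 V > V_CE(sat) ≈ 0.2 V, the transistor is in the active region as assumed.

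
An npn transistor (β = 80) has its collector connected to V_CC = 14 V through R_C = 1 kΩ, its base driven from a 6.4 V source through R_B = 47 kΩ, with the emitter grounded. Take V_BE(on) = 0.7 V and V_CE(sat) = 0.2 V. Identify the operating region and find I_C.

active; I_C ≈ 9.7 mA

Assume active. Base-emitter loop: I_B = (V_BB − V_BE)/R_B = (6.4 − 0.7)/47 = 0.121 mA.
I_C = β·I_B = 80×0.121 = 9.7 mA.
V_CE = V_CC − I_C·R_C = 14 − 9.7×1 = 4.3 V > V_CE(sat), so the active-region assumption holds.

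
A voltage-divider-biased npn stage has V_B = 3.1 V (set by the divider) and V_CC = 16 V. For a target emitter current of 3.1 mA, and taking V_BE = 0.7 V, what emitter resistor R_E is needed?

R_E ≈ 0.77 kΩ

V_E = V_B − V_BE = 3.1 − 0.7 = 2.4 V.
R_E = V_E / I_E = 2.4 / 3.1 = 0.774 kΩ.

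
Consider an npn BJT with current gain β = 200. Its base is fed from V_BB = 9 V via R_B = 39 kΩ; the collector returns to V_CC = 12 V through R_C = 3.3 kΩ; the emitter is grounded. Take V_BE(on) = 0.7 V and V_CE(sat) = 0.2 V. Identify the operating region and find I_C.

saturation; I_C ≈ 3.6 mA

Assume active: I_B = (9 − 0.7)/39 = 0.213 mA, giving I_C = β·I_B = 42.6 mA.
But then V_CE = 12 − 42.6×3.3 = -128 V < V_CE(sat) = 0.2 V — impossible in the active region.
So the transistor is saturated. With V_CE = 0.2 V, I_C = (V_CC − 0.2)/R_C = 11.8/3.3 = 3.58 mA.
Check: β·I_B = 42.6 mA > I_C = 3.58 mA, confirming saturation.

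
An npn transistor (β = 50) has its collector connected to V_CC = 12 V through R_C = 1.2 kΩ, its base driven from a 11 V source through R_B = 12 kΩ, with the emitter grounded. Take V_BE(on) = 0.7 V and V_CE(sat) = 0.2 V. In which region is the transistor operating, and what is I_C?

saturation; I_C ≈ 9.8 mA

Assume active: I_B = (11 − 0.7)/12 = 0.858 mA, giving I_C = β·I_B = 42.9 mA.
But then V_CE = 12 − 42.9×1.2 = -39.5 V < V_CE(sat) = 0.2 V — impossible in the active region.
So the transistor is saturated. With V_CE = 0.2 V, I_C = (V_CC − 0.2)/R_C = 11.8/1.2 = 9.83 mA.
Check: β·I_B = 42.9 mA > I_C = 9.83 mA, confirming saturation.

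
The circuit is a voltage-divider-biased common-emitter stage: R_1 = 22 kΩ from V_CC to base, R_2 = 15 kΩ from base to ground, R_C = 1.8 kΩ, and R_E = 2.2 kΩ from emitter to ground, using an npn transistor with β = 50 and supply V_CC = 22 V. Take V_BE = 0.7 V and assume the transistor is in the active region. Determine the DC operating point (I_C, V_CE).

Thevenize the base divider: V_Th = V_CC·R_2/(R_1+R_2) = 22×15/37 = 8.92 V, R_Th = R_1‖R_2 = 8.92 kΩ.
Base-emitter loop: V_Th = I_B·R_Th + V_BE + (β+1)I_B·R_E, so I_B = (8.92 − 0.7) / (8.92 + 51×2.2) = 0.0679 mA.
I_C = β·I_B = 50×0.0679 = 3.39 mA, and I_E = (β+1)I_B = 3.46 mA.
V_CE = V_CC − I_C·R_C − I_E·R_E = 22 − 3.39×1.8 − 3.46×2.2 = 8.28 V.
V_CE = 8.28 V > 0.2 V confirms active-region operation.

I_C ≈ 3.4 mA, V_CE ≈ 8.3 V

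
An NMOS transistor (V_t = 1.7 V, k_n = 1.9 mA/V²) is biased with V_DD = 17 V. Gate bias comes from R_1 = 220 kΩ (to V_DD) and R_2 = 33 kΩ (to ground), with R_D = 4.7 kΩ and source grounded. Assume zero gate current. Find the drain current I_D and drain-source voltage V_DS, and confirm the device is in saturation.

V_G = V_DD·R_2/(R_1+R_2) = 17×33/253 = 2.22 V. With the source grounded, V_GS = V_G = 2.22 V.
Assume saturation: I_D = (k_n/2)(V_GS − V_t)² = (1.9/2)×(2.22 − 1.7)² = 0.95×0.517² = 0.254 mA.
V_DS = V_DD − I_D·R_D = 17 − 0.254×4.7 = 15.8 V.
Saturation requires V_DS ≥ V_GS − V_t = 0.517 V; 15.8 ≥ 0.517 ✓.

I_D ≈ 0.25 mA, V_DS ≈ 16 V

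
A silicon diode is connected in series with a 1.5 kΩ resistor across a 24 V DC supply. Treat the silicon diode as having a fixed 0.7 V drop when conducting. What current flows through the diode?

I ≈ 16 mA

KVL around the loop: 24 = V_D + I·R = 0.7 + I × 1.5 kΩ.
So I = (24 − 0.7) / 1.5 kΩ = 23.3 / 1.5 = 15.5 mA.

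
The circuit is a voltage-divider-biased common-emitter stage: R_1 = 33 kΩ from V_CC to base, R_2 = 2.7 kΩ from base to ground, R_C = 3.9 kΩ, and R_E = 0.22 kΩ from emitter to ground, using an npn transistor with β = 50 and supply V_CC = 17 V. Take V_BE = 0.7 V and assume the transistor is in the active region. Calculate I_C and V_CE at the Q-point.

Thevenize the base divider: V_Th = V_CC·R_2/(R_1+R_2) = 17×2.7/35.7 = 1.29 V, R_Th = R_1‖R_2 = 2.5 kΩ.
Base-emitter loop: V_Th = I_B·R_Th + V_BE + (β+1)I_B·R_E, so I_B = (1.29 − 0.7) / (2.5 + 51×0.22) = 0.0427 mA.
I_C = β·I_B = 50×0.0427 = 2.14 mA, and I_E = (β+1)I_B = 2.18 mA.
V_CE = V_CC − I_C·R_C − I_E·R_E = 17 − 2.14×3.9 − 2.18×0.22 = 8.19 V.
V_CE = 8.19 V > 0.2 V confirms active-region operation.

I_C ≈ 2.1 mA, V_CE ≈ 8.2 V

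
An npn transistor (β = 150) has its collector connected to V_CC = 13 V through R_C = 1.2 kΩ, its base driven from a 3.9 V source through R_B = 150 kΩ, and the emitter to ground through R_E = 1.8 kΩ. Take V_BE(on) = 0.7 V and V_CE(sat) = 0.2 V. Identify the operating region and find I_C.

active; I_C ≈ 1.1 mA

Assume active. Base-emitter loop: I_B = (V_BB − V_BE)/(R_B + (β+1)R_E) = (3.9 − 0.7)/(150 + 151×1.8) = 0.00759 mA.
I_C = β·I_B = 150×0.00759 = 1.14 mA.
V_CE = V_CC − I_C·R_C − I_E·R_E = 13 − 1.14×1.2 − 1.15×1.8 = 9.57 V > V_CE(sat), so the active-region assumption holds.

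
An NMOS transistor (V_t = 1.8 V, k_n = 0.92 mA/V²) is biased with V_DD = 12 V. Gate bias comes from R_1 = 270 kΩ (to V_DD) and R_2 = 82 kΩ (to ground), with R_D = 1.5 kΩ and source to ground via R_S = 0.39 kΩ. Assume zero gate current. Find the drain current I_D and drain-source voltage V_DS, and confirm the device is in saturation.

I_D ≈ 0.34 mA, V_DS ≈ 11 V

V_G = V_DD·R_2/(R_1+R_2) = 12×82/352 = 2.8 V.
Assume saturation: I_D = (k_n/2)(V_GS − V_t)² with V_GS = V_G − I_D·R_S = 2.8 − 0.39·I_D.
Substituting gives 0.07·I_D² − 1.36·I_D + 0.456 = 0, with roots I_D = 0.342 or 19.1 mA.
The root I_D = 19.1 mA gives V_GS = -4.64 V ≤ V_t, so take I_D = 0.342 mA.
Then V_GS = 2.66 V and V_DS = V_DD − I_D(R_D+R_S) = 12 − 0.342×1.89 = 11.4 V.
Saturation requires V_DS ≥ V_GS − V_t = 0.862 V; 11.4 ≥ 0.862 ✓.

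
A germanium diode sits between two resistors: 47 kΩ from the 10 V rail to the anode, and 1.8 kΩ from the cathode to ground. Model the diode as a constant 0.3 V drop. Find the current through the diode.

I ≈ 0.2 mA

The two resistors are in series with the diode, so KVL gives 10 = I·47 + 0.3 + I·1.8.
I = (10 − 0.3) / (47 + 1.8) kΩ = 9.7 / 48.8 = 0.199 mA.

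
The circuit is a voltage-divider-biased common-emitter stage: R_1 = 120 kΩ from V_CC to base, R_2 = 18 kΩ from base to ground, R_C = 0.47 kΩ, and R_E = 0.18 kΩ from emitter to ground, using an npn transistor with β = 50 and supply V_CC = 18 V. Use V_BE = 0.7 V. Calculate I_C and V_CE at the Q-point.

I_C ≈ 3.3 mA, V_CE ≈ 16 V

Thevenize the base divider: V_Th = V_CC·R_2/(R_1+R_2) = 18×18/138 = 2.35 V, R_Th = R_1‖R_2 = 15.7 kΩ.
Base-emitter loop: V_Th = I_B·R_Th + V_BE + (β+1)I_B·R_E, so I_B = (2.35 − 0.7) / (15.7 + 51×0.18) = 0.0664 mA.
I_C = β·I_B = 50×0.0664 = 3.32 mA, and I_E = (β+1)I_B = 3.38 mA.
V_CE = V_CC − I_C·R_C − I_E·R_E = 18 − 3.32×0.47 − 3.38×0.18 = 15.8 V.
V_CE = 15.8 V > 0.2 V confirms active-region operation.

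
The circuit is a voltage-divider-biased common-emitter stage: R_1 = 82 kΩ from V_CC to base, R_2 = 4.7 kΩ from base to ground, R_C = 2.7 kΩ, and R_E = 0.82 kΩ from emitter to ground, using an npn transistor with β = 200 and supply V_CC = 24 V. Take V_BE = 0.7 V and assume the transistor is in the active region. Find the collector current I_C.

Thevenize the base divider: V_Th = V_CC·R_2/(R_1+R_2) = 24×4.7/86.7 = 1.3 V, R_Th = R_1‖R_2 = 4.45 kΩ.
Base-emitter loop: V_Th = I_B·R_Th + V_BE + (β+1)I_B·R_E, so I_B = (1.3 − 0.7) / (4.45 + 201×0.82) = 0.00355 mA.
I_C = β·I_B = 200×0.00355 = 0.71 mA, and I_E = (β+1)I_B = 0.714 mA.
V_CE = V_CC − I_C·R_C − I_E·R_E = 24 − 0.71×2.7 − 0.714×0.82 = 21.5 V.
V_CE = 21.5 V > 0.2 V confirms active-region operation.

I_C ≈ 0.71 mA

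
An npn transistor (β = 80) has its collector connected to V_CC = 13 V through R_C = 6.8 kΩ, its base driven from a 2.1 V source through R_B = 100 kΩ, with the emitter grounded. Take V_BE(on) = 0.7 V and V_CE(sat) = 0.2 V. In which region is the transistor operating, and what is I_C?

active; I_C ≈ 1.1 mA

Assume active. Base-emitter loop: I_B = (V_BB − V_BE)/R_B = (2.1 − 0.7)/100 = 0.014 mA.
I_C = β·I_B = 80×0.014 = 1.12 mA.
V_CE = V_CC − I_C·R_C = 13 − 1.12×6.8 = 5.38 V > V_CE(sat), so the active-region assumption holds.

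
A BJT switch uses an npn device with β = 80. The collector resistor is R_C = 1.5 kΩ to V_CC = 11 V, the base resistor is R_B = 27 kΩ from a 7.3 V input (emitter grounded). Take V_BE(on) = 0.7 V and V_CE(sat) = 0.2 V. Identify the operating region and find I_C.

Assume active: I_B = (7.3 − 0.7)/27 = 0.244 mA, giving I_C = β·I_B = 19.6 mA.
But then V_CE = 11 − 19.6×1.5 = -18.3 V < V_CE(sat) = 0.2 V — impossible in the active region.
So the transistor is saturated. With V_CE = 0.2 V, I_C = (V_CC − 0.2)/R_C = 10.8/1.5 = 7.2 mA.
Check: β·I_B = 19.6 mA > I_C = 7.2 mA, confirming saturation.

saturation; I_C ≈ 7.2 mA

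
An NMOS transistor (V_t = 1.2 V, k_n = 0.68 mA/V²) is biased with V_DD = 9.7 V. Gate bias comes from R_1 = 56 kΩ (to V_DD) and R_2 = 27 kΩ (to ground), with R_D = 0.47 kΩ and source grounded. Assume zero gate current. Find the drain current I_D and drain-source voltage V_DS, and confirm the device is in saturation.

V_G = V_DD·R_2/(R_1+R_2) = 9.7×27/83 = 3.16 V. With the source grounded, V_GS = V_G = 3.16 V.
Assume saturation: I_D = (k_n/2)(V_GS − V_t)² = (0.68/2)×(3.16 − 1.2)² = 0.34×1.96² = 1.3 mA.
V_DS = V_DD − I_D·R_D = 9.7 − 1.3×0.47 = 9.09 V.
Saturation requires V_DS ≥ V_GS − V_t = 1.96 V; 9.09 ≥ 1.96 ✓.

I_D ≈ 1.3 mA, V_DS ≈ 9.1 V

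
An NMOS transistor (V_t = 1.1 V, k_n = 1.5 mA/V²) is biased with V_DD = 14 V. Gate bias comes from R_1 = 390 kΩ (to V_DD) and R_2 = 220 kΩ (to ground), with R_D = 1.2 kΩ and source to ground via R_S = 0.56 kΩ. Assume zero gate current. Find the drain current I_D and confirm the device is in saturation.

V_G = V_DD·R_2/(R_1+R_2) = 14×220/610 = 5.05 V.
Assume saturation: I_D = (k_n/2)(V_GS − V_t)² with V_GS = V_G − I_D·R_S = 5.05 − 0.56·I_D.
Substituting gives 0.235·I_D² − 4.32·I_D + 11.7 = 0, with roots I_D = 3.3 or 15.1 mA.
The root I_D = 15.1 mA gives V_GS = -3.38 V ≤ V_t, so take I_D = 3.3 mA.
Then V_GS = 3.2 V and V_DS = V_DD − I_D(R_D+R_S) = 14 − 3.3×1.76 = 8.18 V.
Saturation requires V_DS ≥ V_GS − V_t = 2.1 V; 8.18 ≥ 2.1 ✓.

I_D ≈ 3.3 mA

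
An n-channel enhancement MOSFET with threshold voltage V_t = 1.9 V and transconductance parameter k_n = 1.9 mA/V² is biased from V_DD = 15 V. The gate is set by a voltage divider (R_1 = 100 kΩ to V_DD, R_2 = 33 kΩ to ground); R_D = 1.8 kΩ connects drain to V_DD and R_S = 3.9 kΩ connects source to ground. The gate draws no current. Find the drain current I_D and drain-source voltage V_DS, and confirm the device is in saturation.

V_G = V_DD·R_2/(R_1+R_2) = 15×33/133 = 3.72 V.
Assume saturation: I_D = (k_n/2)(V_GS − V_t)² with V_GS = V_G − I_D·R_S = 3.72 − 3.9·I_D.
Substituting gives 14.4·I_D² − 14.5·I_D + 3.15 = 0, with roots I_D = 0.319 or 0.685 mA.
The root I_D = 0.685 mA gives V_GS = 1.05 V ≤ V_t, so take I_D = 0.319 mA.
Then V_GS = 2.48 V and V_DS = V_DD − I_D(R_D+R_S) = 15 − 0.319×5.7 = 13.2 V.
Saturation requires V_DS ≥ V_GS − V_t = 0.579 V; 13.2 ≥ 0.579 ✓.

I_D ≈ 0.32 mA, V_DS ≈ 13 V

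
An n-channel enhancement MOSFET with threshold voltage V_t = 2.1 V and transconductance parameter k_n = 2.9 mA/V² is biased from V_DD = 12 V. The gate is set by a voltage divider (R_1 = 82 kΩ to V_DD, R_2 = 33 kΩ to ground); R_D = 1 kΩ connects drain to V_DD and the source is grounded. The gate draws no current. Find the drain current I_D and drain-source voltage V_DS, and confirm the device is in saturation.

V_G = V_DD·R_2/(R_1+R_2) = 12×33/115 = 3.44 V. With the source grounded, V_GS = V_G = 3.44 V.
Assume saturation: I_D = (k_n/2)(V_GS − V_t)² = (2.9/2)×(3.44 − 2.1)² = 1.45×1.34² = 2.62 mA.
V_DS = V_DD − I_D·R_D = 12 − 2.62×1 = 9.38 V.
Saturation requires V_DS ≥ V_GS − V_t = 1.34 V; 9.38 ≥ 1.34 ✓.

I_D ≈ 2.6 mA, V_DS ≈ 9.4 V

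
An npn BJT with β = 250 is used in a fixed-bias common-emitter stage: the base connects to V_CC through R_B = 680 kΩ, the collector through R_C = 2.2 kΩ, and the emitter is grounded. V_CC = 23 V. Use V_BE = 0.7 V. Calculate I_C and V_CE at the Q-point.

I_C ≈ 8.2 mA, V_CE ≈ 5 V

Base loop: V_CC = I_B·R_B + V_BE, so I_B = (23 − 0.7)/680 kΩ = 0.0328 mA.
In the active region I_C = β·I_B = 250 × 0.0328 = 8.2 mA.
Collector loop: V_CE = V_CC − I_C·R_C = 23 − 8.2×2.2 = 4.96 V.
Since V_CE = 4.96 V > V_CE(sat) ≈ 0.2 V, the transistor is in the active region as assumed.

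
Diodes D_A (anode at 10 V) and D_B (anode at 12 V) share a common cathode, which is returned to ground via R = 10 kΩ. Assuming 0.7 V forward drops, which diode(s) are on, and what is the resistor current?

Assume both conduct. Then node N would need to be at both 10−0.7 = 9.3 V and 12−0.7 = 11.3 V, which is impossible.
Assume only D_B conducts: V_N = 12 − 0.7 = 11.3 V, so I_R = 11.3/10 = 1.13 mA.
Check D_A: its anode-to-cathode voltage is 10 − 11.3 = -1.3 V < 0.7 V, so it is off. The assumption is consistent.

Only D_B conducts; I_R ≈ 1.1 mA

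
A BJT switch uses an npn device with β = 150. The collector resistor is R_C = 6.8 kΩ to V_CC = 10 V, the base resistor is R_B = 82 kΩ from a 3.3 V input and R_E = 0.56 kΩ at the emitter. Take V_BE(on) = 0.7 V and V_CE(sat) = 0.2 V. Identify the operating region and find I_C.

saturation; I_C ≈ 1.3 mA

Assume active: I_B = (3.3 − 0.7)/(82 + 151×0.56) = 0.0156 mA, I_C = β·I_B = 2.34 mA.
Then V_CE = 10 − 2.34×6.8 − 2.36×0.56 = -7.24 V < 0.2 V — the active assumption fails.
Re-solve with V_CE = 0.2 V. KCL at the emitter: V_E/R_E = (V_BB−0.7−V_E)/R_B + (V_CC−0.2−V_E)/R_C, giving V_E = 0.757 V.
I_C = (V_CC − 0.2 − V_E)/R_C = (9.8 − 0.757)/6.8 = 1.33 mA.
Check: I_B = (2.6 − 0.757)/82 = 0.0225 mA, and β·I_B = 3.37 mA > I_C, confirming saturation.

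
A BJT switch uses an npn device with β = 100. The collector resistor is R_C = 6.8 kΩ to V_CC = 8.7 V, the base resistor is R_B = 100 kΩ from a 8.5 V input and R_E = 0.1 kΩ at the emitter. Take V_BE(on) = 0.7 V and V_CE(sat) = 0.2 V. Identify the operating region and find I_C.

saturation; I_C ≈ 1.2 mA

Assume active: I_B = (8.5 − 0.7)/(100 + 101×0.1) = 0.0708 mA, I_C = β·I_B = 7.08 mA.
Then V_CE = 8.7 − 7.08×6.8 − 7.16×0.1 = -40.2 V < 0.2 V — the active assumption fails.
Re-solve with V_CE = 0.2 V. KCL at the emitter: V_E/R_E = (V_BB−0.7−V_E)/R_B + (V_CC−0.2−V_E)/R_C, giving V_E = 0.131 V.
I_C = (V_CC − 0.2 − V_E)/R_C = (8.5 − 0.131)/6.8 = 1.23 mA.
Check: I_B = (7.8 − 0.131)/100 = 0.0767 mA, and β·I_B = 7.67 mA > I_C, confirming saturation.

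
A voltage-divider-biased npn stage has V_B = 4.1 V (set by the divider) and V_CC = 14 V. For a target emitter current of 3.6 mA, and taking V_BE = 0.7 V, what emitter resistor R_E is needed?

R_E ≈ 0.94 kΩ

V_E = V_B − V_BE = 4.1 − 0.7 = 3.4 V.
R_E = V_E / I_E = 3.4 / 3.6 = 0.944 kΩ.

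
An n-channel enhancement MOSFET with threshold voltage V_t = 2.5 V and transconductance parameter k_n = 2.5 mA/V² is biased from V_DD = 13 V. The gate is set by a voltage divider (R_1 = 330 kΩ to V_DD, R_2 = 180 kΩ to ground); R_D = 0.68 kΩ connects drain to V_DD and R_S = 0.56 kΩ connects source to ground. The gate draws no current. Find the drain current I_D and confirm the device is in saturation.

I_D ≈ 1.7 mA

V_G = V_DD·R_2/(R_1+R_2) = 13×180/510 = 4.59 V.
Assume saturation: I_D = (k_n/2)(V_GS − V_t)² with V_GS = V_G − I_D·R_S = 4.59 − 0.56·I_D.
Substituting gives 0.392·I_D² − 3.92·I_D + 5.45 = 0, with roots I_D = 1.67 or 8.34 mA.
The root I_D = 8.34 mA gives V_GS = -0.0833 V ≤ V_t, so take I_D = 1.67 mA.
Then V_GS = 3.65 V and V_DS = V_DD − I_D(R_D+R_S) = 13 − 1.67×1.24 = 10.9 V.
Saturation requires V_DS ≥ V_GS − V_t = 1.15 V; 10.9 ≥ 1.15 ✓.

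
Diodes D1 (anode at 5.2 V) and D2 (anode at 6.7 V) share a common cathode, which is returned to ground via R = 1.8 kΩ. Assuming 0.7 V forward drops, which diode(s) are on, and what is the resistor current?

Only D2 conducts; I_R ≈ 3.3 mA

Assume both conduct. Then node N would need to be at both 5.2−0.7 = 4.5 V and 6.7−0.7 = 6 V, which is impossible.
Assume only D2 conducts: V_N = 6.7 − 0.7 = 6 V, so I_R = 6/1.8 = 3.33 mA.
Check D1: its anode-to-cathode voltage is 5.2 − 6 = -0.8 V < 0.7 V, so it is off. The assumption is consistent.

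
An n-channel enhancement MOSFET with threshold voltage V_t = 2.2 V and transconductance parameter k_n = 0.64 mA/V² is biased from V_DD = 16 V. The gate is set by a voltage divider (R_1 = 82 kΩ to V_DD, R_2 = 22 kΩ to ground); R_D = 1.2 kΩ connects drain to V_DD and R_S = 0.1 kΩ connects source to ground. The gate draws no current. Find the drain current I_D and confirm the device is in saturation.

V_G = V_DD·R_2/(R_1+R_2) = 16×22/104 = 3.38 V.
Assume saturation: I_D = (k_n/2)(V_GS − V_t)² with V_GS = V_G − I_D·R_S = 3.38 − 0.1·I_D.
Substituting gives 0.0032·I_D² − 1.08·I_D + 0.449 = 0, with roots I_D = 0.418 or 336 mA.
The root I_D = 336 mA gives V_GS = -30.2 V ≤ V_t, so take I_D = 0.418 mA.
Then V_GS = 3.34 V and V_DS = V_DD − I_D(R_D+R_S) = 16 − 0.418×1.3 = 15.5 V.
Saturation requires V_DS ≥ V_GS − V_t = 1.14 V; 15.5 ≥ 1.14 ✓.

I_D ≈ 0.42 mA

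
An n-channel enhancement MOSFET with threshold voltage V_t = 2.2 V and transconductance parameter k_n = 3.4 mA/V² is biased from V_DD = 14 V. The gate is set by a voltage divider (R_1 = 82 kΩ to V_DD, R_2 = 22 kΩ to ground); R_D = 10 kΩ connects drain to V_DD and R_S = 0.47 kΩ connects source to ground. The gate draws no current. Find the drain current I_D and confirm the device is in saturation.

I_D ≈ 0.48 mA

V_G = V_DD·R_2/(R_1+R_2) = 14×22/104 = 2.96 V.
Assume saturation: I_D = (k_n/2)(V_GS − V_t)² with V_GS = V_G − I_D·R_S = 2.96 − 0.47·I_D.
Substituting gives 0.376·I_D² − 2.22·I_D + 0.986 = 0, with roots I_D = 0.484 or 5.42 mA.
The root I_D = 5.42 mA gives V_GS = 0.415 V ≤ V_t, so take I_D = 0.484 mA.
Then V_GS = 2.73 V and V_DS = V_DD − I_D(R_D+R_S) = 14 − 0.484×10.5 = 8.93 V.
Saturation requires V_DS ≥ V_GS − V_t = 0.534 V; 8.93 ≥ 0.534 ✓.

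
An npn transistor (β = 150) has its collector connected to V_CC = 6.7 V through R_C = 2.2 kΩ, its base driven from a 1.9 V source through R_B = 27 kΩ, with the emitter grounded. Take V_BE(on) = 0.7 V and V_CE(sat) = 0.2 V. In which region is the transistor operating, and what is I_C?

saturation; I_C ≈ 3 mA

Assume active: I_B = (1.9 − 0.7)/27 = 0.0444 mA, giving I_C = β·I_B = 6.67 mA.
But then V_CE = 6.7 − 6.67×2.2 = -7.97 V < V_CE(sat) = 0.2 V — impossible in the active region.
So the transistor is saturated. With V_CE = 0.2 V, I_C = (V_CC − 0.2)/R_C = 6.5/2.2 = 2.95 mA.
Check: β·I_B = 6.67 mA > I_C = 2.95 mA, confirming saturation.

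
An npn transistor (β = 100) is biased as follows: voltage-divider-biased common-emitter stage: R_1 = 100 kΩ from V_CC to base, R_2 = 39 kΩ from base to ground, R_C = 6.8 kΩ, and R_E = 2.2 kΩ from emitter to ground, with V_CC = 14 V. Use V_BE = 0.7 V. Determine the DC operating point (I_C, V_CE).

I_C ≈ 1.3 mA, V_CE ≈ 2.4 V

Thevenize the base divider: V_Th = V_CC·R_2/(R_1+R_2) = 14×39/139 = 3.93 V, R_Th = R_1‖R_2 = 28.1 kΩ.
Base-emitter loop: V_Th = I_B·R_Th + V_BE + (β+1)I_B·R_E, so I_B = (3.93 − 0.7) / (28.1 + 101×2.2) = 0.0129 mA.
I_C = β·I_B = 100×0.0129 = 1.29 mA, and I_E = (β+1)I_B = 1.3 mA.
V_CE = V_CC − I_C·R_C − I_E·R_E = 14 − 1.29×6.8 − 1.3×2.2 = 2.36 V.
V_CE = 2.36 V > 0.2 V confirms active-region operation.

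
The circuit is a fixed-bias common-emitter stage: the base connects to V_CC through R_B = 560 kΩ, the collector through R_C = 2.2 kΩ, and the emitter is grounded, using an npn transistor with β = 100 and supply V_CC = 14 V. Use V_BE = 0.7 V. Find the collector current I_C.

Base loop: V_CC = I_B·R_B + V_BE, so I_B = (14 − 0.7)/560 kΩ = 0.0238 mA.
In the active region I_C = β·I_B = 100 × 0.0238 = 2.38 mA.
Collector loop: V_CE = V_CC − I_C·R_C = 14 − 2.38×2.2 = 8.77 V.
Since V_CE = 8.77 V > V_CE(sat) ≈ 0.2 V, the transistor is in the active region as assumed.

I_C ≈ 2.4 mA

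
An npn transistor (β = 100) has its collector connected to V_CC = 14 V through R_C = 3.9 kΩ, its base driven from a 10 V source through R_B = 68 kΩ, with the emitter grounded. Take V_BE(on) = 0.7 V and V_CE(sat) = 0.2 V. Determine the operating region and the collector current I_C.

saturation; I_C ≈ 3.5 mA

Assume active: I_B = (10 − 0.7)/68 = 0.137 mA, giving I_C = β·I_B = 13.7 mA.
But then V_CE = 14 − 13.7×3.9 = -39.3 V < V_CE(sat) = 0.2 V — impossible in the active region.
So the transistor is saturated. With V_CE = 0.2 V, I_C = (V_CC − 0.2)/R_C = 13.8/3.9 = 3.54 mA.
Check: β·I_B = 13.7 mA > I_C = 3.54 mA, confirming saturation.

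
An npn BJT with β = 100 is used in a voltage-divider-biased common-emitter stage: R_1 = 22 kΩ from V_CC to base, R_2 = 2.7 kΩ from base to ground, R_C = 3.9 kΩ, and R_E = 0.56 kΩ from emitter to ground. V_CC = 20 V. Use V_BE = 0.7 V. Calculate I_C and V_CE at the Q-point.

Thevenize the base divider: V_Th = V_CC·R_2/(R_1+R_2) = 20×2.7/24.7 = 2.19 V, R_Th = R_1‖R_2 = 2.4 kΩ.
Base-emitter loop: V_Th = I_B·R_Th + V_BE + (β+1)I_B·R_E, so I_B = (2.19 − 0.7) / (2.4 + 101×0.56) = 0.0252 mA.
I_C = β·I_B = 100×0.0252 = 2.52 mA, and I_E = (β+1)I_B = 2.55 mA.
V_CE = V_CC − I_C·R_C − I_E·R_E = 20 − 2.52×3.9 − 2.55×0.56 = 8.74 V.
V_CE = 8.74 V > 0.2 V confirms active-region operation.

I_C ≈ 2.5 mA, V_CE ≈ 8.7 V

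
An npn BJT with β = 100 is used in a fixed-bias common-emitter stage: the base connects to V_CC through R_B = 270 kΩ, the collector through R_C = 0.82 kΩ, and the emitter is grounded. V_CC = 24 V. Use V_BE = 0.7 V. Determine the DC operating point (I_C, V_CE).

I_C ≈ 8.6 mA, V_CE ≈ 17 V

Base loop: V_CC = I_B·R_B + V_BE, so I_B = (24 − 0.7)/270 kΩ = 0.0863 mA.
In the active region I_C = β·I_B = 100 × 0.0863 = 8.63 mA.
Collector loop: V_CE = V_CC − I_C·R_C = 24 − 8.63×0.82 = 16.9 V.
Since V_CE = 16.9 V > V_CE(sat) ≈ 0.2 V, the transistor is in the active region as assumed.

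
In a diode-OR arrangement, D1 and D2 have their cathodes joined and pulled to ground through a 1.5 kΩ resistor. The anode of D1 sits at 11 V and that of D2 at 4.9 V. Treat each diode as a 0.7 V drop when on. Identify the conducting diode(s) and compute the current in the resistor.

Assume both conduct. Then node N would need to be at both 11−0.7 = 10.3 V and 4.9−0.7 = 4.2 V, which is impossible.
Assume only D1 conducts: V_N = 11 − 0.7 = 10.3 V, so I_R = 10.3/1.5 = 6.87 mA.
Check D2: its anode-to-cathode voltage is 4.9 − 10.3 = -5.4 V < 0.7 V, so it is off. The assumption is consistent.

Only D1 conducts; I_R ≈ 6.9 mA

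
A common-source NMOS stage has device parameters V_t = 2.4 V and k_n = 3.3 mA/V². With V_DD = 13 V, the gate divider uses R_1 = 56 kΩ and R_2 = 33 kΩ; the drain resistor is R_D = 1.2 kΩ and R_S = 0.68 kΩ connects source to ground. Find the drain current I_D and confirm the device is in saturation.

I_D ≈ 2 mA

V_G = V_DD·R_2/(R_1+R_2) = 13×33/89 = 4.82 V.
Assume saturation: I_D = (k_n/2)(V_GS − V_t)² with V_GS = V_G − I_D·R_S = 4.82 − 0.68·I_D.
Substituting gives 0.763·I_D² − 6.43·I_D + 9.66 = 0, with roots I_D = 1.96 or 6.47 mA.
The root I_D = 6.47 mA gives V_GS = 0.42 V ≤ V_t, so take I_D = 1.96 mA.
Then V_GS = 3.49 V and V_DS = V_DD − I_D(R_D+R_S) = 13 − 1.96×1.88 = 9.32 V.
Saturation requires V_DS ≥ V_GS − V_t = 1.09 V; 9.32 ≥ 1.09 ✓.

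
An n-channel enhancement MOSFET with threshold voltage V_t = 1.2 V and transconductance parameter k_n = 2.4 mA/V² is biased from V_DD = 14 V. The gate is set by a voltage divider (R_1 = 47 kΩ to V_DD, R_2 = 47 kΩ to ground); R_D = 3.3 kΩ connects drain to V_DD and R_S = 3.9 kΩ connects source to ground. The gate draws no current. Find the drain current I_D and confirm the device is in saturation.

I_D ≈ 1.2 mA

V_G = V_DD·R_2/(R_1+R_2) = 14×47/94 = 7 V.
Assume saturation: I_D = (k_n/2)(V_GS − V_t)² with V_GS = V_G − I_D·R_S = 7 − 3.9·I_D.
Substituting gives 18.3·I_D² − 55.3·I_D + 40.4 = 0, with roots I_D = 1.23 or 1.8 mA.
The root I_D = 1.8 mA gives V_GS = -0.0252 V ≤ V_t, so take I_D = 1.23 mA.
Then V_GS = 2.21 V and V_DS = V_DD − I_D(R_D+R_S) = 14 − 1.23×7.2 = 5.16 V.
Saturation requires V_DS ≥ V_GS − V_t = 1.01 V; 5.16 ≥ 1.01 ✓.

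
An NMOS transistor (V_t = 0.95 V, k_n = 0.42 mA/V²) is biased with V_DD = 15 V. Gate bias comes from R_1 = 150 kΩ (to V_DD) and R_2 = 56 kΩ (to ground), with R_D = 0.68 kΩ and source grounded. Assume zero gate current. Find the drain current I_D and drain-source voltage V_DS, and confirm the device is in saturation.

I_D ≈ 2.1 mA, V_DS ≈ 14 V

V_G = V_DD·R_2/(R_1+R_2) = 15×56/206 = 4.08 V. With the source grounded, V_GS = V_G = 4.08 V.
Assume saturation: I_D = (k_n/2)(V_GS − V_t)² = (0.42/2)×(4.08 − 0.95)² = 0.21×3.13² = 2.05 mA.
V_DS = V_DD − I_D·R_D = 15 − 2.05×0.68 = 13.6 V.
Saturation requires V_DS ≥ V_GS − V_t = 3.13 V; 13.6 ≥ 3.13 ✓.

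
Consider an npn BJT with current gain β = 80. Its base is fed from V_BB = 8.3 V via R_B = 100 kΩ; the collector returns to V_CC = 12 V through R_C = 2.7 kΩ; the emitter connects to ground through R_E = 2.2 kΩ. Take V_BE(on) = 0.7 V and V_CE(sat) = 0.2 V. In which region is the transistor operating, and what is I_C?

Assume active. Base-emitter loop: I_B = (V_BB − V_BE)/(R_B + (β+1)R_E) = (8.3 − 0.7)/(100 + 81×2.2) = 0.0273 mA.
I_C = β·I_B = 80×0.0273 = 2.19 mA.
V_CE = V_CC − I_C·R_C − I_E·R_E = 12 − 2.19×2.7 − 2.21×2.2 = 1.23 V > V_CE(sat), so the active-region assumption holds.

active; I_C ≈ 2.2 mA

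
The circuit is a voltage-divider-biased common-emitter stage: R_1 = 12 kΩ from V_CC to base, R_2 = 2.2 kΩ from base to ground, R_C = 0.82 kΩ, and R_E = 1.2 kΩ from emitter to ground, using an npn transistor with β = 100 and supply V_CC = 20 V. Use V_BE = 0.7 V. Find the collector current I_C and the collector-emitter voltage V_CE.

I_C ≈ 1.9 mA, V_CE ≈ 16 V

Thevenize the base divider: V_Th = V_CC·R_2/(R_1+R_2) = 20×2.2/14.2 = 3.1 V, R_Th = R_1‖R_2 = 1.86 kΩ.
Base-emitter loop: V_Th = I_B·R_Th + V_BE + (β+1)I_B·R_E, so I_B = (3.1 − 0.7) / (1.86 + 101×1.2) = 0.0195 mA.
I_C = β·I_B = 100×0.0195 = 1.95 mA, and I_E = (β+1)I_B = 1.97 mA.
V_CE = V_CC − I_C·R_C − I_E·R_E = 20 − 1.95×0.82 − 1.97×1.2 = 16 V.
V_CE = 16 V > 0.2 V confirms active-region operation.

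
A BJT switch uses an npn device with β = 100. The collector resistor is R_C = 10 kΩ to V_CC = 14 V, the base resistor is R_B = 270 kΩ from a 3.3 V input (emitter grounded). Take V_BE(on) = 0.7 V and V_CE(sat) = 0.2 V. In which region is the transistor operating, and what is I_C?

active; I_C ≈ 0.96 mA

Assume active. Base-emitter loop: I_B = (V_BB − V_BE)/R_B = (3.3 − 0.7)/270 = 0.00963 mA.
I_C = β·I_B = 100×0.00963 = 0.963 mA.
V_CE = V_CC − I_C·R_C = 14 − 0.963×10 = 4.37 V > V_CE(sat), so the active-region assumption holds.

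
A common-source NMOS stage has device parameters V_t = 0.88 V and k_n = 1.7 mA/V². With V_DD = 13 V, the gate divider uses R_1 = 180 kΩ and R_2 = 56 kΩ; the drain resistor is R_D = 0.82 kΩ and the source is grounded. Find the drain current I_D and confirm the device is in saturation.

I_D ≈ 4.1 mA

V_G = V_DD·R_2/(R_1+R_2) = 13×56/236 = 3.08 V. With the source grounded, V_GS = V_G = 3.08 V.
Assume saturation: I_D = (k_n/2)(V_GS − V_t)² = (1.7/2)×(3.08 − 0.88)² = 0.85×2.2² = 4.13 mA.
V_DS = V_DD − I_D·R_D = 13 − 4.13×0.82 = 9.61 V.
Saturation requires V_DS ≥ V_GS − V_t = 2.2 V; 9.61 ≥ 2.2 ✓.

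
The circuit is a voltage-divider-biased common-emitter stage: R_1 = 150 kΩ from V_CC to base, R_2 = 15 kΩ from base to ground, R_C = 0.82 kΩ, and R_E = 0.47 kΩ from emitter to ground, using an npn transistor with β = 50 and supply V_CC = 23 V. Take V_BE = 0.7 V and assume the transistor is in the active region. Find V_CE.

V_CE ≈ 21 V

Thevenize the base divider: V_Th = V_CC·R_2/(R_1+R_2) = 23×15/165 = 2.09 V, R_Th = R_1‖R_2 = 13.6 kΩ.
Base-emitter loop: V_Th = I_B·R_Th + V_BE + (β+1)I_B·R_E, so I_B = (2.09 − 0.7) / (13.6 + 51×0.47) = 0.037 mA.
I_C = β·I_B = 50×0.037 = 1.85 mA, and I_E = (β+1)I_B = 1.89 mA.
V_CE = V_CC − I_C·R_C − I_E·R_E = 23 − 1.85×0.82 − 1.89×0.47 = 20.6 V.
V_CE = 20.6 V > 0.2 V confirms active-region operation.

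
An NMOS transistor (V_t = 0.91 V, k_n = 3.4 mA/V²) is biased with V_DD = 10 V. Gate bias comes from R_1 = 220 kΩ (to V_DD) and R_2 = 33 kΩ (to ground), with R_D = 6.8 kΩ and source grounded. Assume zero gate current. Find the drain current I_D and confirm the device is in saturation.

I_D ≈ 0.26 mA

V_G = V_DD·R_2/(R_1+R_2) = 10×33/253 = 1.3 V. With the source grounded, V_GS = V_G = 1.3 V.
Assume saturation: I_D = (k_n/2)(V_GS − V_t)² = (3.4/2)×(1.3 − 0.91)² = 1.7×0.394² = 0.264 mA.
V_DS = V_DD − I_D·R_D = 10 − 0.264×6.8 = 8.2 V.
Saturation requires V_DS ≥ V_GS − V_t = 0.394 V; 8.2 ≥ 0.394 ✓.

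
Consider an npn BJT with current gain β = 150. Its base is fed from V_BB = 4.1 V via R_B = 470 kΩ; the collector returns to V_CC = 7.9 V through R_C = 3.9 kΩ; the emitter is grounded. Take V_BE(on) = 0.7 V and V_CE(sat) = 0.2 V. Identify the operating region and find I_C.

Assume active. Base-emitter loop: I_B = (V_BB − V_BE)/R_B = (4.1 − 0.7)/470 = 0.00723 mA.
I_C = β·I_B = 150×0.00723 = 1.09 mA.
V_CE = V_CC − I_C·R_C = 7.9 − 1.09×3.9 = 3.67 V > V_CE(sat), so the active-region assumption holds.

active; I_C ≈ 1.1 mA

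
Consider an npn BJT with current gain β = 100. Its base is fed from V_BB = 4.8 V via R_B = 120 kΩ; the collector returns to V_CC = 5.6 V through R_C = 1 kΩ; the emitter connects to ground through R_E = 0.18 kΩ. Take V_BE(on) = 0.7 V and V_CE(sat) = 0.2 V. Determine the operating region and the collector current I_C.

active; I_C ≈ 3 mA

Assume active. Base-emitter loop: I_B = (V_BB − V_BE)/(R_B + (β+1)R_E) = (4.8 − 0.7)/(120 + 101×0.18) = 0.0297 mA.
I_C = β·I_B = 100×0.0297 = 2.97 mA.
V_CE = V_CC − I_C·R_C − I_E·R_E = 5.6 − 2.97×1 − 3×0.18 = 2.09 V > V_CE(sat), so the active-region assumption holds.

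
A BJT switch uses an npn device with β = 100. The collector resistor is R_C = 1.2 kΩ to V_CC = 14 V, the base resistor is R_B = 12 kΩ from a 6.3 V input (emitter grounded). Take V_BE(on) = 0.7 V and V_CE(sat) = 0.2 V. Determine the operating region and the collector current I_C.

Assume active: I_B = (6.3 − 0.7)/12 = 0.467 mA, giving I_C = β·I_B = 46.7 mA.
But then V_CE = 14 − 46.7×1.2 = -42 V < V_CE(sat) = 0.2 V — impossible in the active region.
So the transistor is saturated. With V_CE = 0.2 V, I_C = (V_CC − 0.2)/R_C = 13.8/1.2 = 11.5 mA.
Check: β·I_B = 46.7 mA > I_C = 11.5 mA, confirming saturation.

saturation; I_C ≈ 12 mA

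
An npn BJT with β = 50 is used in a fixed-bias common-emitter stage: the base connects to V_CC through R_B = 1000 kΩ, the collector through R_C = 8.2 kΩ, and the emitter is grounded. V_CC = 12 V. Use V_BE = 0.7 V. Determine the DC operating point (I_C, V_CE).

Base loop: V_CC = I_B·R_B + V_BE, so I_B = (12 − 0.7)/1000 kΩ = 0.0113 mA.
In the active region I_C = β·I_B = 50 × 0.0113 = 0.565 mA.
Collector loop: V_CE = V_CC − I_C·R_C = 12 − 0.565×8.2 = 7.37 V.
Since V_CE = 7.37 V > V_CE(sat) ≈ 0.2 V, the transistor is in the active region as assumed.

I_C ≈ 0.57 mA, V_CE ≈ 7.4 V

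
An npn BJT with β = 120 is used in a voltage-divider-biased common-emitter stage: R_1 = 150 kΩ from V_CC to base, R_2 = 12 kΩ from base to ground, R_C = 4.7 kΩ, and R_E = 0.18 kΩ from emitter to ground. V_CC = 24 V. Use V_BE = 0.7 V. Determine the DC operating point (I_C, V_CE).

Thevenize the base divider: V_Th = V_CC·R_2/(R_1+R_2) = 24×12/162 = 1.78 V, R_Th = R_1‖R_2 = 11.1 kΩ.
Base-emitter loop: V_Th = I_B·R_Th + V_BE + (β+1)I_B·R_E, so I_B = (1.78 − 0.7) / (11.1 + 121×0.18) = 0.0328 mA.
I_C = β·I_B = 120×0.0328 = 3.93 mA, and I_E = (β+1)I_B = 3.96 mA.
V_CE = V_CC − I_C·R_C − I_E·R_E = 24 − 3.93×4.7 − 3.96×0.18 = 4.81 V.
V_CE = 4.81 V > 0.2 V confirms active-region operation.

I_C ≈ 3.9 mA, V_CE ≈ 4.8 V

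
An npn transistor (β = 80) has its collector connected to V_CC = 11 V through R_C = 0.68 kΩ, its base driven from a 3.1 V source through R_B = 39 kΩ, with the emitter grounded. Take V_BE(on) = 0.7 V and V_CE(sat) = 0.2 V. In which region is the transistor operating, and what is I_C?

active; I_C ≈ 4.9 mA

Assume active. Base-emitter loop: I_B = (V_BB − V_BE)/R_B = (3.1 − 0.7)/39 = 0.0615 mA.
I_C = β·I_B = 80×0.0615 = 4.92 mA.
V_CE = V_CC − I_C·R_C = 11 − 4.92×0.68 = 7.65 V > V_CE(sat), so the active-region assumption holds.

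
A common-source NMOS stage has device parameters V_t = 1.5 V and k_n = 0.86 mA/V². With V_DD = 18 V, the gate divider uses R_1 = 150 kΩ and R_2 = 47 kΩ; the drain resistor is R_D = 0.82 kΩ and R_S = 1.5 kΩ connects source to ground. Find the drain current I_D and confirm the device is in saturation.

V_G = V_DD·R_2/(R_1+R_2) = 18×47/197 = 4.29 V.
Assume saturation: I_D = (k_n/2)(V_GS − V_t)² with V_GS = V_G − I_D·R_S = 4.29 − 1.5·I_D.
Substituting gives 0.968·I_D² − 4.6·I_D + 3.36 = 0, with roots I_D = 0.899 or 3.86 mA.
The root I_D = 3.86 mA gives V_GS = -1.5 V ≤ V_t, so take I_D = 0.899 mA.
Then V_GS = 2.95 V and V_DS = V_DD − I_D(R_D+R_S) = 18 − 0.899×2.32 = 15.9 V.
Saturation requires V_DS ≥ V_GS − V_t = 1.45 V; 15.9 ≥ 1.45 ✓.

I_D ≈ 0.9 mA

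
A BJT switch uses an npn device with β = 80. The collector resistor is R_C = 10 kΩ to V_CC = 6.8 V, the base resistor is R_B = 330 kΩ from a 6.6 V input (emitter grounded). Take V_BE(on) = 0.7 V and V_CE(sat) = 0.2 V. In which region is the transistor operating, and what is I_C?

Assume active: I_B = (6.6 − 0.7)/330 = 0.0179 mA, giving I_C = β·I_B = 1.43 mA.
But then V_CE = 6.8 − 1.43×10 = -7.5 V < V_CE(sat) = 0.2 V — impossible in the active region.
So the transistor is saturated. With V_CE = 0.2 V, I_C = (V_CC − 0.2)/R_C = 6.6/10 = 0.66 mA.
Check: β·I_B = 1.43 mA > I_C = 0.66 mA, confirming saturation.

saturation; I_C ≈ 0.66 mA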